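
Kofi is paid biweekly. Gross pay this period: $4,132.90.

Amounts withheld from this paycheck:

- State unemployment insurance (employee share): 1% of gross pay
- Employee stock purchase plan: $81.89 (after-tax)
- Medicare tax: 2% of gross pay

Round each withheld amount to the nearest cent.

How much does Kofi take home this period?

$3,927.02

State unemployment insurance (employee share): $4,132.90 × 0.01 = $41.33
Medicare tax: $4,132.90 × 0.02 = $82.66
Employee stock purchase plan: $81.89
Total deductions = $41.33 + $82.66 + $81.89 = $205.88
Net pay = $4,132.90 − $205.88 = $3,927.02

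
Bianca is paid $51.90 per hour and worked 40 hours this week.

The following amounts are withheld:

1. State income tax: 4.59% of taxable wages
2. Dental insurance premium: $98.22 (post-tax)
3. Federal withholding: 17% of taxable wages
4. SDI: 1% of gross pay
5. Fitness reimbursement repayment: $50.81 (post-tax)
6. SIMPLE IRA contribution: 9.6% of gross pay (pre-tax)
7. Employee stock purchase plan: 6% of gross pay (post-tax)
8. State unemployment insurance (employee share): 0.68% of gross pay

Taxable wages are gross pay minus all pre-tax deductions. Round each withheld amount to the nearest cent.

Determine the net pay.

$1,163.05

Gross pay: 40 × $51.90 = $2,076.00
SIMPLE IRA contribution: $2,076.00 × 0.096 = $199.30
Taxable wages = $2,076.00 − $199.30 = $1,876.70
State income tax: $1,876.70 × 0.0459 = $86.14
Federal withholding: $1,876.70 × 0.17 = $319.04
SDI: $2,076.00 × 0.01 = $20.76
State unemployment insurance (employee share): $2,076.00 × 0.0068 = $14.12
Fitness reimbursement repayment: $50.81
Dental insurance premium: $98.22
Employee stock purchase plan: $2,076.00 × 0.06 = $124.56
Total deductions = $199.30 + $86.14 + $319.04 + $20.76 + $14.12 + $50.81 + $98.22 + $124.56 = $912.95
Net pay = $2,076.00 − $912.95 = $1,163.05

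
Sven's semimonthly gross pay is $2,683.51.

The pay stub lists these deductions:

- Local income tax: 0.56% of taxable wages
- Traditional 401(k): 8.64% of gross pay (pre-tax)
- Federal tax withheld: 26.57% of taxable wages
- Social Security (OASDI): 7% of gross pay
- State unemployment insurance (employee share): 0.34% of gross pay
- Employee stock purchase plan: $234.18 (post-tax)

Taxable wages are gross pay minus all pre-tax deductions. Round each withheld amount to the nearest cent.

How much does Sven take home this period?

Traditional 401(k): $2,683.51 × 0.0864 = $231.86
Taxable wages = $2,683.51 − $231.86 = $2,451.65
Local income tax: $2,451.65 × 0.0056 = $13.73
Federal tax withheld: $2,451.65 × 0.2657 = $651.40
Social Security (OASDI): $2,683.51 × 0.07 = $187.85
State unemployment insurance (employee share): $2,683.51 × 0.0034 = $9.12
Employee stock purchase plan: $234.18
Total deductions = $231.86 + $13.73 + $651.40 + $187.85 + $9.12 + $234.18 = $1,328.14
Net pay = $2,683.51 − $1,328.14 = $1,355.37

$1,355.37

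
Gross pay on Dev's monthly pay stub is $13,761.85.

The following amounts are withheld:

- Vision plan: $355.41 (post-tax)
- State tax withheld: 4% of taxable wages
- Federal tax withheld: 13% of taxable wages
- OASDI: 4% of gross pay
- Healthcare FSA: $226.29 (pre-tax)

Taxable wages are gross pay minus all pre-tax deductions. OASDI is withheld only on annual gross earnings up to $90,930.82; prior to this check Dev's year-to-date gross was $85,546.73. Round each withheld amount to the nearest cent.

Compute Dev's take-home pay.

Healthcare FSA: $226.29
Taxable wages = $13,761.85 − $226.29 = $13,535.56
State tax withheld: $13,535.56 × 0.04 = $541.42
Federal tax withheld: $13,535.56 × 0.13 = $1,759.62
OASDI: only $90,930.82 − $85,546.73 = $5,384.09 of this check is subject → $5,384.09 × 0.04 = $215.36
Vision plan: $355.41
Total deductions = $226.29 + $541.42 + $1,759.62 + $215.36 + $355.41 = $3,098.10
Net pay = $13,761.85 − $3,098.10 = $10,663.75

$10,663.75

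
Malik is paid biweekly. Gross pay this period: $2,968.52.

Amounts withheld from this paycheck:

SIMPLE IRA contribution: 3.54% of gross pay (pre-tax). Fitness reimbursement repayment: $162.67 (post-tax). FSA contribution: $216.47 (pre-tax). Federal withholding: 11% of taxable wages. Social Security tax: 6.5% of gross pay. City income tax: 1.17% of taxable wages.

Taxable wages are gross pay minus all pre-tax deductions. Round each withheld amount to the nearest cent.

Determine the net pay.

$1,969.20

SIMPLE IRA contribution: $2,968.52 × 0.0354 = $105.09
FSA contribution: $216.47
Pre-tax total = $105.09 + $216.47 = $321.56
Taxable wages = $2,968.52 − $321.56 = $2,646.96
Federal withholding: $2,646.96 × 0.11 = $291.17
City income tax: $2,646.96 × 0.0117 = $30.97
Social Security tax: $2,968.52 × 0.065 = $192.95
Fitness reimbursement repayment: $162.67
Total deductions = $105.09 + $216.47 + $291.17 + $30.97 + $192.95 + $162.67 = $999.32
Net pay = $2,968.52 − $999.32 = $1,969.20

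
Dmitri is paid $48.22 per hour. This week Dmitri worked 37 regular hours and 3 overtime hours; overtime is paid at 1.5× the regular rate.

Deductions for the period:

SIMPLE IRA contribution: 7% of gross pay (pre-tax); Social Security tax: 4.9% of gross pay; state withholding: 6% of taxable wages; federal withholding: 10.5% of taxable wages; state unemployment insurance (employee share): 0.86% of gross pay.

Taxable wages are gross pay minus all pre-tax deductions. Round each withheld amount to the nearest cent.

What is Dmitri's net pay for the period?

$1,438.71

Regular pay: 37 × $48.22 = $1,784.14
Overtime pay: 3 × $48.22 × 1.5 = $216.99
Gross pay = $1,784.14 + $216.99 = $2,001.13
SIMPLE IRA contribution: $2,001.13 × 0.07 = $140.08
Taxable wages = $2,001.13 − $140.08 = $1,861.05
State withholding: $1,861.05 × 0.06 = $111.66
Federal withholding: $1,861.05 × 0.105 = $195.41
Social Security tax: $2,001.13 × 0.049 = $98.06
State unemployment insurance (employee share): $2,001.13 × 0.0086 = $17.21
Total deductions = $140.08 + $111.66 + $195.41 + $98.06 + $17.21 = $562.42
Net pay = $2,001.13 − $562.42 = $1,438.71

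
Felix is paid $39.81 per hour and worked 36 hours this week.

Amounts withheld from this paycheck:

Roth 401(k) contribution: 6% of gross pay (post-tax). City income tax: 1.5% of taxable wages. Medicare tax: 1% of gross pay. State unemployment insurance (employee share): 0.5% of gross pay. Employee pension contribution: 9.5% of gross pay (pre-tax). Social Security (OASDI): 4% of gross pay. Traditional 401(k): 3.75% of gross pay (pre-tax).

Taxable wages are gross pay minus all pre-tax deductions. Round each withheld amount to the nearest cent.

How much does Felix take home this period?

Gross pay: 36 × $39.81 = $1,433.16
Traditional 401(k): $1,433.16 × 0.0375 = $53.74
Employee pension contribution: $1,433.16 × 0.095 = $136.15
Pre-tax total = $53.74 + $136.15 = $189.89
Taxable wages = $1,433.16 − $189.89 = $1,243.27
City income tax: $1,243.27 × 0.015 = $18.65
Social Security (OASDI): $1,433.16 × 0.04 = $57.33
State unemployment insurance (employee share): $1,433.16 × 0.005 = $7.17
Medicare tax: $1,433.16 × 0.01 = $14.33
Roth 401(k) contribution: $1,433.16 × 0.06 = $85.99
Total deductions = $53.74 + $136.15 + $18.65 + $57.33 + $7.17 + $14.33 + $85.99 = $373.36
Net pay = $1,433.16 − $373.36 = $1,059.80

$1,059.80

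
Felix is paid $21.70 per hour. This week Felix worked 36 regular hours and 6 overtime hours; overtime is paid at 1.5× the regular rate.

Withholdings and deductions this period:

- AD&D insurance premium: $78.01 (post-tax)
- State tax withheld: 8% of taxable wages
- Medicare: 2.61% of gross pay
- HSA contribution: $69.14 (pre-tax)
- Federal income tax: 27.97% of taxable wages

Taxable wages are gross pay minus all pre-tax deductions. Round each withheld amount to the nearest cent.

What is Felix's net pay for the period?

Regular pay: 36 × $21.70 = $781.20
Overtime pay: 6 × $21.70 × 1.5 = $195.30
Gross pay = $781.20 + $195.30 = $976.50
HSA contribution: $69.14
Taxable wages = $976.50 − $69.14 = $907.36
State tax withheld: $907.36 × 0.08 = $72.59
Federal income tax: $907.36 × 0.2797 = $253.79
Medicare: $976.50 × 0.0261 = $25.49
AD&D insurance premium: $78.01
Total deductions = $69.14 + $72.59 + $253.79 + $25.49 + $78.01 = $499.02
Net pay = $976.50 − $499.02 = $477.48

$477.48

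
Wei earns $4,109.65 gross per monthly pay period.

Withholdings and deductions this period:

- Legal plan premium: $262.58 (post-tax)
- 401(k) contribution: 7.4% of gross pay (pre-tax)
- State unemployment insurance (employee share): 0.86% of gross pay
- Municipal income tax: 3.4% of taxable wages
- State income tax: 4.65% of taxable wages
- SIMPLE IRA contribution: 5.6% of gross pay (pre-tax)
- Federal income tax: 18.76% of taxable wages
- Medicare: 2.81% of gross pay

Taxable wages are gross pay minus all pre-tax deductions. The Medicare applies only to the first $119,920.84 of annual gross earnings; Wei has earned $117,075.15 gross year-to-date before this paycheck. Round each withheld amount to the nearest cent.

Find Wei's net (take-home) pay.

$2,238.95

SIMPLE IRA contribution: $4,109.65 × 0.056 = $230.14
401(k) contribution: $4,109.65 × 0.074 = $304.11
Pre-tax total = $230.14 + $304.11 = $534.25
Taxable wages = $4,109.65 − $534.25 = $3,575.40
Federal income tax: $3,575.40 × 0.1876 = $670.75
State income tax: $3,575.40 × 0.0465 = $166.26
Municipal income tax: $3,575.40 × 0.034 = $121.56
Medicare: only $119,920.84 − $117,075.15 = $2,845.69 of this check is subject → $2,845.69 × 0.0281 = $79.96
State unemployment insurance (employee share): $4,109.65 × 0.0086 = $35.34
Legal plan premium: $262.58
Total deductions = $230.14 + $304.11 + $670.75 + $166.26 + $121.56 + $79.96 + $35.34 + $262.58 = $1,870.70
Net pay = $4,109.65 − $1,870.70 = $2,238.95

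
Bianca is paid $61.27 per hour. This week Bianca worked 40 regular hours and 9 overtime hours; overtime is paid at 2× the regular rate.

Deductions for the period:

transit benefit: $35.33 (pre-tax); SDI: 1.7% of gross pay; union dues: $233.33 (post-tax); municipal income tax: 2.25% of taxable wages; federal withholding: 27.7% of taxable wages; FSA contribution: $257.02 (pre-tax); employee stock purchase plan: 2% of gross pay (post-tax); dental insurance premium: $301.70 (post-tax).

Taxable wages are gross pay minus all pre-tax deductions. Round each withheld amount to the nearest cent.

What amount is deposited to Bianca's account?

$1,618.04

Regular pay: 40 × $61.27 = $2,450.80
Overtime pay: 9 × $61.27 × 2 = $1,102.86
Gross pay = $2,450.80 + $1,102.86 = $3,553.66
FSA contribution: $257.02
Transit benefit: $35.33
Pre-tax total = $257.02 + $35.33 = $292.35
Taxable wages = $3,553.66 − $292.35 = $3,261.31
Municipal income tax: $3,261.31 × 0.0225 = $73.38
Federal withholding: $3,261.31 × 0.277 = $903.38
SDI: $3,553.66 × 0.017 = $60.41
Dental insurance premium: $301.70
Union dues: $233.33
Employee stock purchase plan: $3,553.66 × 0.02 = $71.07
Total deductions = $257.02 + $35.33 + $73.38 + $903.38 + $60.41 + $301.70 + $233.33 + $71.07 = $1,935.62
Net pay = $3,553.66 − $1,935.62 = $1,618.04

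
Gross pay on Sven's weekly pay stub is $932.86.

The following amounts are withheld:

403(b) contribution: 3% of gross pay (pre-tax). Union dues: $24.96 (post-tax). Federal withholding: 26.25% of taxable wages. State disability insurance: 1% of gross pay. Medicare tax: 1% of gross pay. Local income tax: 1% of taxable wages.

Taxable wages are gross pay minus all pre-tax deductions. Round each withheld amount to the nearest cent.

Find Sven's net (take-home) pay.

403(b) contribution: $932.86 × 0.03 = $27.99
Taxable wages = $932.86 − $27.99 = $904.87
Local income tax: $904.87 × 0.01 = $9.05
Federal withholding: $904.87 × 0.2625 = $237.53
Medicare tax: $932.86 × 0.01 = $9.33
State disability insurance: $932.86 × 0.01 = $9.33
Union dues: $24.96
Total deductions = $27.99 + $9.05 + $237.53 + $9.33 + $9.33 + $24.96 = $318.19
Net pay = $932.86 − $318.19 = $614.67

$614.67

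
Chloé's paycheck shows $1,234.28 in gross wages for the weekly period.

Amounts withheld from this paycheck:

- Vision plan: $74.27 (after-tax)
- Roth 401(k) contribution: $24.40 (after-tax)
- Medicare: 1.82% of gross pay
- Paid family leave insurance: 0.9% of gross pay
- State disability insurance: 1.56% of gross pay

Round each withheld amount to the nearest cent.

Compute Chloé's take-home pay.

Paid family leave insurance: $1,234.28 × 0.009 = $11.11
Medicare: $1,234.28 × 0.0182 = $22.46
State disability insurance: $1,234.28 × 0.0156 = $19.25
Roth 401(k) contribution: $24.40
Vision plan: $74.27
Total deductions = $11.11 + $22.46 + $19.25 + $24.40 + $74.27 = $151.49
Net pay = $1,234.28 − $151.49 = $1,082.79

$1,082.79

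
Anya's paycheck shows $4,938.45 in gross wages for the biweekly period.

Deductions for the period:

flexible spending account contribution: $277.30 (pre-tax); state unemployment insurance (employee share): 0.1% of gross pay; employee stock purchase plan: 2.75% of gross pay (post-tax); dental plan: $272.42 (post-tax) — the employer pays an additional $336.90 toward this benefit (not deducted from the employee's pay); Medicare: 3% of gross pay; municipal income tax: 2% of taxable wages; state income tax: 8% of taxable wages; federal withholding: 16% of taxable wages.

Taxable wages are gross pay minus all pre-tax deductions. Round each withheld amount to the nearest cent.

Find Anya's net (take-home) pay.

Flexible spending account contribution: $277.30
Taxable wages = $4,938.45 − $277.30 = $4,661.15
State income tax: $4,661.15 × 0.08 = $372.89
Municipal income tax: $4,661.15 × 0.02 = $93.22
Federal withholding: $4,661.15 × 0.16 = $745.78
Medicare: $4,938.45 × 0.03 = $148.15
State unemployment insurance (employee share): $4,938.45 × 0.001 = $4.94
Dental plan: $272.42
Employee stock purchase plan: $4,938.45 × 0.0275 = $135.81
(Employer's $336.90 toward dental plan is not withheld from the employee.)
Total deductions = $277.30 + $372.89 + $93.22 + $745.78 + $148.15 + $4.94 + $272.42 + $135.81 = $2,050.51
Net pay = $4,938.45 − $2,050.51 = $2,887.94

$2,887.94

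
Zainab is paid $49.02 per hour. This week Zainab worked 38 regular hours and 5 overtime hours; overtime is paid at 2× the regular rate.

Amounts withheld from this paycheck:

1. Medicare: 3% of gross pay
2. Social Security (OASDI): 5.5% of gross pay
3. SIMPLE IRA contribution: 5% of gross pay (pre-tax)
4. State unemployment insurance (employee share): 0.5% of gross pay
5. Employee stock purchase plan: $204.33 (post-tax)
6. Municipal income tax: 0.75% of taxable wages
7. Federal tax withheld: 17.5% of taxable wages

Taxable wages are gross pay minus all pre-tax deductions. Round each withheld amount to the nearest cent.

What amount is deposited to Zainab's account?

$1,411.28

Regular pay: 38 × $49.02 = $1,862.76
Overtime pay: 5 × $49.02 × 2 = $490.20
Gross pay = $1,862.76 + $490.20 = $2,352.96
SIMPLE IRA contribution: $2,352.96 × 0.05 = $117.65
Taxable wages = $2,352.96 − $117.65 = $2,235.31
Federal tax withheld: $2,235.31 × 0.175 = $391.18
Municipal income tax: $2,235.31 × 0.0075 = $16.76
Medicare: $2,352.96 × 0.03 = $70.59
Social Security (OASDI): $2,352.96 × 0.055 = $129.41
State unemployment insurance (employee share): $2,352.96 × 0.005 = $11.76
Employee stock purchase plan: $204.33
Total deductions = $117.65 + $391.18 + $16.76 + $70.59 + $129.41 + $11.76 + $204.33 = $941.68
Net pay = $2,352.96 − $941.68 = $1,411.28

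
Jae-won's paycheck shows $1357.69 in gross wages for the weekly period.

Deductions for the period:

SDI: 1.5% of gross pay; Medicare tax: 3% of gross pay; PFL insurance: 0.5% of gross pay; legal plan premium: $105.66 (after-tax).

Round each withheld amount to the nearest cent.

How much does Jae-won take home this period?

$1184.14

Medicare tax: $1357.69 × 0.03 = $40.73
SDI: $1357.69 × 0.015 = $20.37
PFL insurance: $1357.69 × 0.005 = $6.79
Legal plan premium: $105.66
Total deductions = $40.73 + $20.37 + $6.79 + $105.66 = $173.55
Net pay = $1357.69 − $173.55 = $1184.14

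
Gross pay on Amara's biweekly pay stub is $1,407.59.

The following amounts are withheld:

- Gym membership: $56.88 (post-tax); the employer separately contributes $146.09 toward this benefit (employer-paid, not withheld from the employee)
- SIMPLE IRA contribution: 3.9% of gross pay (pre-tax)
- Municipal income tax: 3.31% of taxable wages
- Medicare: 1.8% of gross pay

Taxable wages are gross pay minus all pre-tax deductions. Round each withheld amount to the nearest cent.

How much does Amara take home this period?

$1,225.70

SIMPLE IRA contribution: $1,407.59 × 0.039 = $54.90
Taxable wages = $1,407.59 − $54.90 = $1,352.69
Municipal income tax: $1,352.69 × 0.0331 = $44.77
Medicare: $1,407.59 × 0.018 = $25.34
Gym membership: $56.88
(Employer's $146.09 toward gym membership is not withheld from the employee.)
Total deductions = $54.90 + $44.77 + $25.34 + $56.88 = $181.89
Net pay = $1,407.59 − $181.89 = $1,225.70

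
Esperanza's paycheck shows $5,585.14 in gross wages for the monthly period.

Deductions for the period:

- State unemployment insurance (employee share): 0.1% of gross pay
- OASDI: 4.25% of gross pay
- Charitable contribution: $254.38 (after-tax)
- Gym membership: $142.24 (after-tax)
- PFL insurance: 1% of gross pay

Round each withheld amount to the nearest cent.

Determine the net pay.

$4,889.71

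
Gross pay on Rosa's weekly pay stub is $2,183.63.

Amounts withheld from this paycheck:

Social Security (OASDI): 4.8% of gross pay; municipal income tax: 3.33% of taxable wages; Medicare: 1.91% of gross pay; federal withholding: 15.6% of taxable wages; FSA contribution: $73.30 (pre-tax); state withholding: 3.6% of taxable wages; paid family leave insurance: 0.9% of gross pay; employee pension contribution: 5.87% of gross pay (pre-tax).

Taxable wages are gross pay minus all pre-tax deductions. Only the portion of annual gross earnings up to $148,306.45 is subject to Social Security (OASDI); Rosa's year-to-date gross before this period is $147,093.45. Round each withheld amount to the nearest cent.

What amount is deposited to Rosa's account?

Employee pension contribution: $2,183.63 × 0.0587 = $128.18
FSA contribution: $73.30
Pre-tax total = $128.18 + $73.30 = $201.48
Taxable wages = $2,183.63 − $201.48 = $1,982.15
Municipal income tax: $1,982.15 × 0.0333 = $66.01
State withholding: $1,982.15 × 0.036 = $71.36
Federal withholding: $1,982.15 × 0.156 = $309.22
Paid family leave insurance: $2,183.63 × 0.009 = $19.65
Medicare: $2,183.63 × 0.0191 = $41.71
Social Security (OASDI): only $148,306.45 − $147,093.45 = $1,213.00 of this check is subject → $1,213.00 × 0.048 = $58.22
Total deductions = $128.18 + $73.30 + $66.01 + $71.36 + $309.22 + $19.65 + $41.71 + $58.22 = $767.65
Net pay = $2,183.63 − $767.65 = $1,415.98

$1,415.98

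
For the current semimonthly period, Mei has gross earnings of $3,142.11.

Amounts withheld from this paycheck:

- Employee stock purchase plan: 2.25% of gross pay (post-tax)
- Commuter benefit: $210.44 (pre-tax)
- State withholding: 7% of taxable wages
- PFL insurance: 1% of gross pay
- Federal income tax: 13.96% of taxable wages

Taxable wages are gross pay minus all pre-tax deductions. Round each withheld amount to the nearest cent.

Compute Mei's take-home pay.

$2,215.07

Commuter benefit: $210.44
Taxable wages = $3,142.11 − $210.44 = $2,931.67
State withholding: $2,931.67 × 0.07 = $205.22
Federal income tax: $2,931.67 × 0.1396 = $409.26
PFL insurance: $3,142.11 × 0.01 = $31.42
Employee stock purchase plan: $3,142.11 × 0.0225 = $70.70
Total deductions = $210.44 + $205.22 + $409.26 + $31.42 + $70.70 = $927.04
Net pay = $3,142.11 − $927.04 = $2,215.07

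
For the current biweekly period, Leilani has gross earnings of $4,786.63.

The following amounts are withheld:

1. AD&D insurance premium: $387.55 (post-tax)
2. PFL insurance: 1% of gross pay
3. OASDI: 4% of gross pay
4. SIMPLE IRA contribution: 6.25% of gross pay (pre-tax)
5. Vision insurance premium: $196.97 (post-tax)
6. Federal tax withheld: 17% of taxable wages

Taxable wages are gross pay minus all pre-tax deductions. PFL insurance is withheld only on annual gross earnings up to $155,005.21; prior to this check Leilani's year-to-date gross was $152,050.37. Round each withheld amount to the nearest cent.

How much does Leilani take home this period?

$2,919.06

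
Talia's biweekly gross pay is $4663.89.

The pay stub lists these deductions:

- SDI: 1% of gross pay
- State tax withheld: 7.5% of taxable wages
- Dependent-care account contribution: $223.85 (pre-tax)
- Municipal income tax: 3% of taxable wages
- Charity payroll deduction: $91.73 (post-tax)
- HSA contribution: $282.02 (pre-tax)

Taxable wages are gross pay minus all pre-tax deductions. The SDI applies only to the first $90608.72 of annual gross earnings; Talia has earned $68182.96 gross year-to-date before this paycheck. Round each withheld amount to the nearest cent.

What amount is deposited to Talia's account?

$3583.06

Dependent-care account contribution: $223.85
HSA contribution: $282.02
Pre-tax total = $223.85 + $282.02 = $505.87
Taxable wages = $4663.89 − $505.87 = $4158.02
Municipal income tax: $4158.02 × 0.03 = $124.74
State tax withheld: $4158.02 × 0.075 = $311.85
SDI: cap not yet reached, full $4663.89 is subject → $4663.89 × 0.01 = $46.64
Charity payroll deduction: $91.73
Total deductions = $223.85 + $282.02 + $124.74 + $311.85 + $46.64 + $91.73 = $1080.83
Net pay = $4663.89 − $1080.83 = $3583.06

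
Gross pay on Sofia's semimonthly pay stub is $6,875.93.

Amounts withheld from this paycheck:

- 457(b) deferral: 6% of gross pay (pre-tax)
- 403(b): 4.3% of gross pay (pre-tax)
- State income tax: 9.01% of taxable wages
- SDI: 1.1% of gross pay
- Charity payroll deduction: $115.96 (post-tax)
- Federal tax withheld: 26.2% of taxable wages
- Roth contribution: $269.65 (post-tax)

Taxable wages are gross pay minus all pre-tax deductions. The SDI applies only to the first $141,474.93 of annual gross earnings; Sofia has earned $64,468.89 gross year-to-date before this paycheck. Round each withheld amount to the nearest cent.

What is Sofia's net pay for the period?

$3,534.81

403(b): $6,875.93 × 0.043 = $295.66
457(b) deferral: $6,875.93 × 0.06 = $412.56
Pre-tax total = $295.66 + $412.56 = $708.22
Taxable wages = $6,875.93 − $708.22 = $6,167.71
State income tax: $6,167.71 × 0.0901 = $555.71
Federal tax withheld: $6,167.71 × 0.262 = $1,615.94
SDI: cap not yet reached, full $6,875.93 is subject → $6,875.93 × 0.011 = $75.64
Roth contribution: $269.65
Charity payroll deduction: $115.96
Total deductions = $295.66 + $412.56 + $555.71 + $1,615.94 + $75.64 + $269.65 + $115.96 = $3,341.12
Net pay = $6,875.93 − $3,341.12 = $3,534.81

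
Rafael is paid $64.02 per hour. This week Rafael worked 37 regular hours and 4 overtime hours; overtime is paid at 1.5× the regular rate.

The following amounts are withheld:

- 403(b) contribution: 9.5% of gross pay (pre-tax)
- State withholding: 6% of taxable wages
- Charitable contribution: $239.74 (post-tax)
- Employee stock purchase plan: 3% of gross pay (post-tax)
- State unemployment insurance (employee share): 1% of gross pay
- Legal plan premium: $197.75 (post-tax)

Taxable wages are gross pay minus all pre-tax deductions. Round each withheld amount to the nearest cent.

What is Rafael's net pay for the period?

Regular pay: 37 × $64.02 = $2368.74
Overtime pay: 4 × $64.02 × 1.5 = $384.12
Gross pay = $2368.74 + $384.12 = $2752.86
403(b) contribution: $2752.86 × 0.095 = $261.52
Taxable wages = $2752.86 − $261.52 = $2491.34
State withholding: $2491.34 × 0.06 = $149.48
State unemployment insurance (employee share): $2752.86 × 0.01 = $27.53
Charitable contribution: $239.74
Legal plan premium: $197.75
Employee stock purchase plan: $2752.86 × 0.03 = $82.59
Total deductions = $261.52 + $149.48 + $27.53 + $239.74 + $197.75 + $82.59 = $958.61
Net pay = $2752.86 − $958.61 = $1794.25

$1794.25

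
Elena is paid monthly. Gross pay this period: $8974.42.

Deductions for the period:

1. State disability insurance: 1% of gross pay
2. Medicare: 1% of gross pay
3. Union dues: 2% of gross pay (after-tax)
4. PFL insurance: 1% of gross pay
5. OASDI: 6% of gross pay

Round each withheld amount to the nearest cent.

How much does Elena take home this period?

PFL insurance: $8974.42 × 0.01 = $89.74
Medicare: $8974.42 × 0.01 = $89.74
OASDI: $8974.42 × 0.06 = $538.47
State disability insurance: $8974.42 × 0.01 = $89.74
Union dues: $8974.42 × 0.02 = $179.49
Total deductions = $89.74 + $89.74 + $538.47 + $89.74 + $179.49 = $987.18
Net pay = $8974.42 − $987.18 = $7987.24

$7987.24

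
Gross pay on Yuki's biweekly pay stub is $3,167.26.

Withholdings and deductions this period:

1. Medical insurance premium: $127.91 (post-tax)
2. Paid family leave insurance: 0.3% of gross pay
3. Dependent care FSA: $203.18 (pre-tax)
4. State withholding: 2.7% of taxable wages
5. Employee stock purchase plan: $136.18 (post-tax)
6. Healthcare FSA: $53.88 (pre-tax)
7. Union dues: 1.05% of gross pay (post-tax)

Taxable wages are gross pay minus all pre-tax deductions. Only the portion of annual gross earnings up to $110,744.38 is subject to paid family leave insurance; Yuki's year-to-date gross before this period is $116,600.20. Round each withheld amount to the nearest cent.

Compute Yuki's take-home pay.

Dependent care FSA: $203.18
Healthcare FSA: $53.88
Pre-tax total = $203.18 + $53.88 = $257.06
Taxable wages = $3,167.26 − $257.06 = $2,910.20
State withholding: $2,910.20 × 0.027 = $78.58
Paid family leave insurance: annual cap $110,744.38 already reached (YTD $116,600.20), so $0.00
Employee stock purchase plan: $136.18
Medical insurance premium: $127.91
Union dues: $3,167.26 × 0.0105 = $33.26
Total deductions = $203.18 + $53.88 + $78.58 + $0.00 + $136.18 + $127.91 + $33.26 = $632.99
Net pay = $3,167.26 − $632.99 = $2,534.27

$2,534.27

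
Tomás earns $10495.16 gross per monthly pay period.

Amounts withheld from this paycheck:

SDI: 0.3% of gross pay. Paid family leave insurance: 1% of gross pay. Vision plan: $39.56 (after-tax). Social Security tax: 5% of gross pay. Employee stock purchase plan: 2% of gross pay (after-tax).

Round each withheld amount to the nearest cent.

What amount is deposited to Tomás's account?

$9584.50

SDI: $10495.16 × 0.003 = $31.49
Social Security tax: $10495.16 × 0.05 = $524.76
Paid family leave insurance: $10495.16 × 0.01 = $104.95
Employee stock purchase plan: $10495.16 × 0.02 = $209.90
Vision plan: $39.56
Total deductions = $31.49 + $524.76 + $104.95 + $209.90 + $39.56 = $910.66
Net pay = $10495.16 − $910.66 = $9584.50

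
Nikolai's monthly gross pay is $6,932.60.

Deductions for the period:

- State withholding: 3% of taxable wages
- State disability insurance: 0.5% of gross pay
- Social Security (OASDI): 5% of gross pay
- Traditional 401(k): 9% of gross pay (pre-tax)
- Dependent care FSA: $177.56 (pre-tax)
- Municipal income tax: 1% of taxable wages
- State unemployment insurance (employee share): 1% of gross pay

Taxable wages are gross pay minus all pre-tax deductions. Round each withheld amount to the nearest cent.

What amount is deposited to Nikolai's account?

Dependent care FSA: $177.56
Traditional 401(k): $6,932.60 × 0.09 = $623.93
Pre-tax total = $177.56 + $623.93 = $801.49
Taxable wages = $6,932.60 − $801.49 = $6,131.11
Municipal income tax: $6,131.11 × 0.01 = $61.31
State withholding: $6,131.11 × 0.03 = $183.93
Social Security (OASDI): $6,932.60 × 0.05 = $346.63
State unemployment insurance (employee share): $6,932.60 × 0.01 = $69.33
State disability insurance: $6,932.60 × 0.005 = $34.66
Total deductions = $177.56 + $623.93 + $61.31 + $183.93 + $346.63 + $69.33 + $34.66 = $1,497.35
Net pay = $6,932.60 − $1,497.35 = $5,435.25

$5,435.25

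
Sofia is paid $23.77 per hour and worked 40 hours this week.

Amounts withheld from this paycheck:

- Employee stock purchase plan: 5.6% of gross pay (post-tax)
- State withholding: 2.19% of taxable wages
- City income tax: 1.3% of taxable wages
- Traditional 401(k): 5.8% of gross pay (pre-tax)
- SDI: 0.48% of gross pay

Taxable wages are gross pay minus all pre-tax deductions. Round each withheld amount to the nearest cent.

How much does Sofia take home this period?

Gross pay: 40 × $23.77 = $950.80
Traditional 401(k): $950.80 × 0.058 = $55.15
Taxable wages = $950.80 − $55.15 = $895.65
State withholding: $895.65 × 0.0219 = $19.61
City income tax: $895.65 × 0.013 = $11.64
SDI: $950.80 × 0.0048 = $4.56
Employee stock purchase plan: $950.80 × 0.056 = $53.24
Total deductions = $55.15 + $19.61 + $11.64 + $4.56 + $53.24 = $144.20
Net pay = $950.80 − $144.20 = $806.60

$806.60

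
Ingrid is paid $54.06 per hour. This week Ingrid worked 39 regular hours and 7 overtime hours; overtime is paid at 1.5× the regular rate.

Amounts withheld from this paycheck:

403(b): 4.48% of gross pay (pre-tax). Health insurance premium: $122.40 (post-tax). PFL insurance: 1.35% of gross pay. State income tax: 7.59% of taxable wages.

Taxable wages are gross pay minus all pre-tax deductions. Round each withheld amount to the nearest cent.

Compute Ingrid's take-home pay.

Regular pay: 39 × $54.06 = $2,108.34
Overtime pay: 7 × $54.06 × 1.5 = $567.63
Gross pay = $2,108.34 + $567.63 = $2,675.97
403(b): $2,675.97 × 0.0448 = $119.88
Taxable wages = $2,675.97 − $119.88 = $2,556.09
State income tax: $2,556.09 × 0.0759 = $194.01
PFL insurance: $2,675.97 × 0.0135 = $36.13
Health insurance premium: $122.40
Total deductions = $119.88 + $194.01 + $36.13 + $122.40 = $472.42
Net pay = $2,675.97 − $472.42 = $2,203.55

$2,203.55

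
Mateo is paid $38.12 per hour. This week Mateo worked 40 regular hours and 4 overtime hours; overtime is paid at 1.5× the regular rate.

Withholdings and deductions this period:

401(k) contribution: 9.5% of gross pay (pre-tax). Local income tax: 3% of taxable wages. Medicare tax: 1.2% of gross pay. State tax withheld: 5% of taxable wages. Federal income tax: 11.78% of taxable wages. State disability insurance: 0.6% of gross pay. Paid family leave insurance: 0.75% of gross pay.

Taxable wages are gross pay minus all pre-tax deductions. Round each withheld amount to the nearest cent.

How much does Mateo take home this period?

Regular pay: 40 × $38.12 = $1524.80
Overtime pay: 4 × $38.12 × 1.5 = $228.72
Gross pay = $1524.80 + $228.72 = $1753.52
401(k) contribution: $1753.52 × 0.095 = $166.58
Taxable wages = $1753.52 − $166.58 = $1586.94
Local income tax: $1586.94 × 0.03 = $47.61
State tax withheld: $1586.94 × 0.05 = $79.35
Federal income tax: $1586.94 × 0.1178 = $186.94
Paid family leave insurance: $1753.52 × 0.0075 = $13.15
State disability insurance: $1753.52 × 0.006 = $10.52
Medicare tax: $1753.52 × 0.012 = $21.04
Total deductions = $166.58 + $47.61 + $79.35 + $186.94 + $13.15 + $10.52 + $21.04 = $525.19
Net pay = $1753.52 − $525.19 = $1228.33

$1228.33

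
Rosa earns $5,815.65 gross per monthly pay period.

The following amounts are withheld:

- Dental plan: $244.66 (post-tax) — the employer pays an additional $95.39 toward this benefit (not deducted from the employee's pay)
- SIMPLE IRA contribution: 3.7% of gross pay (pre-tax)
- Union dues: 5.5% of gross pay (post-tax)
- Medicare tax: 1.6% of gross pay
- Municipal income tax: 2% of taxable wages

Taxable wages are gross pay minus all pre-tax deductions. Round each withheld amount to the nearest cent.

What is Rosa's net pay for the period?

$4,830.89

SIMPLE IRA contribution: $5,815.65 × 0.037 = $215.18
Taxable wages = $5,815.65 − $215.18 = $5,600.47
Municipal income tax: $5,600.47 × 0.02 = $112.01
Medicare tax: $5,815.65 × 0.016 = $93.05
Union dues: $5,815.65 × 0.055 = $319.86
Dental plan: $244.66
(Employer's $95.39 toward dental plan is not withheld from the employee.)
Total deductions = $215.18 + $112.01 + $93.05 + $319.86 + $244.66 = $984.76
Net pay = $5,815.65 − $984.76 = $4,830.89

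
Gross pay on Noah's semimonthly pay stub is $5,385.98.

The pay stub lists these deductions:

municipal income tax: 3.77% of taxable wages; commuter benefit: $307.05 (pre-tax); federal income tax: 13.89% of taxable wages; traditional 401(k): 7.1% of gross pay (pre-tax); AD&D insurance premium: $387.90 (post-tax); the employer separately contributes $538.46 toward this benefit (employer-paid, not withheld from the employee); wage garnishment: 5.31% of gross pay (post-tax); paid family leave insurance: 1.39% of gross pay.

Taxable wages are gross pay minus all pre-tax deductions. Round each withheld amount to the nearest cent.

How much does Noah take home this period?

$3,118.35

Commuter benefit: $307.05
Traditional 401(k): $5,385.98 × 0.071 = $382.40
Pre-tax total = $307.05 + $382.40 = $689.45
Taxable wages = $5,385.98 − $689.45 = $4,696.53
Federal income tax: $4,696.53 × 0.1389 = $652.35
Municipal income tax: $4,696.53 × 0.0377 = $177.06
Paid family leave insurance: $5,385.98 × 0.0139 = $74.87
Wage garnishment: $5,385.98 × 0.0531 = $286.00
AD&D insurance premium: $387.90
(Employer's $538.46 toward AD&D insurance premium is not withheld from the employee.)
Total deductions = $307.05 + $382.40 + $652.35 + $177.06 + $74.87 + $286.00 + $387.90 = $2,267.63
Net pay = $5,385.98 − $2,267.63 = $3,118.35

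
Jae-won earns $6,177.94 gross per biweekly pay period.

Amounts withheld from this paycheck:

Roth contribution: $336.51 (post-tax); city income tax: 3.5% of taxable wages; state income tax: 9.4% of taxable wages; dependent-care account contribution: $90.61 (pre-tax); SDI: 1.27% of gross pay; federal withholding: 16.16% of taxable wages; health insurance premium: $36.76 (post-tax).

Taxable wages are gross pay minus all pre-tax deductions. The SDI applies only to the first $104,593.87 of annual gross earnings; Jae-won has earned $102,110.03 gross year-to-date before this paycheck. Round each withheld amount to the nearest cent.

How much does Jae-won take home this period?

$3,913.54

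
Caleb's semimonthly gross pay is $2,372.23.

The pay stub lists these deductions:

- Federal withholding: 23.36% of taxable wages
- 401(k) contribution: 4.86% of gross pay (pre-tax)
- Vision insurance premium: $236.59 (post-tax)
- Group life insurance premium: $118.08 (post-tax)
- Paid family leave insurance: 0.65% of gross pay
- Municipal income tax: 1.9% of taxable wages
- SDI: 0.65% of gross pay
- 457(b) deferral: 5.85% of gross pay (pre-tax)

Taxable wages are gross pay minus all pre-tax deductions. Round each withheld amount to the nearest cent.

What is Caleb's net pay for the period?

401(k) contribution: $2,372.23 × 0.0486 = $115.29
457(b) deferral: $2,372.23 × 0.0585 = $138.78
Pre-tax total = $115.29 + $138.78 = $254.07
Taxable wages = $2,372.23 − $254.07 = $2,118.16
Federal withholding: $2,118.16 × 0.2336 = $494.80
Municipal income tax: $2,118.16 × 0.019 = $40.25
Paid family leave insurance: $2,372.23 × 0.0065 = $15.42
SDI: $2,372.23 × 0.0065 = $15.42
Vision insurance premium: $236.59
Group life insurance premium: $118.08
Total deductions = $115.29 + $138.78 + $494.80 + $40.25 + $15.42 + $15.42 + $236.59 + $118.08 = $1,174.63
Net pay = $2,372.23 − $1,174.63 = $1,197.60

$1,197.60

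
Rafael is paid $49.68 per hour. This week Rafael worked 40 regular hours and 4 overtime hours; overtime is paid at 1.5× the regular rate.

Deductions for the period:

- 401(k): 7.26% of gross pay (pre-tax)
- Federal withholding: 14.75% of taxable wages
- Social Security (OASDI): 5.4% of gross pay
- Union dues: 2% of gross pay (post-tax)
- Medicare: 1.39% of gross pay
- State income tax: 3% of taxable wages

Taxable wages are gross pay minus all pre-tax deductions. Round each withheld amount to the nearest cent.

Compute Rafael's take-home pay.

Regular pay: 40 × $49.68 = $1,987.20
Overtime pay: 4 × $49.68 × 1.5 = $298.08
Gross pay = $1,987.20 + $298.08 = $2,285.28
401(k): $2,285.28 × 0.0726 = $165.91
Taxable wages = $2,285.28 − $165.91 = $2,119.37
State income tax: $2,119.37 × 0.03 = $63.58
Federal withholding: $2,119.37 × 0.1475 = $312.61
Medicare: $2,285.28 × 0.0139 = $31.77
Social Security (OASDI): $2,285.28 × 0.054 = $123.41
Union dues: $2,285.28 × 0.02 = $45.71
Total deductions = $165.91 + $63.58 + $312.61 + $31.77 + $123.41 + $45.71 = $742.99
Net pay = $2,285.28 − $742.99 = $1,542.29

$1,542.29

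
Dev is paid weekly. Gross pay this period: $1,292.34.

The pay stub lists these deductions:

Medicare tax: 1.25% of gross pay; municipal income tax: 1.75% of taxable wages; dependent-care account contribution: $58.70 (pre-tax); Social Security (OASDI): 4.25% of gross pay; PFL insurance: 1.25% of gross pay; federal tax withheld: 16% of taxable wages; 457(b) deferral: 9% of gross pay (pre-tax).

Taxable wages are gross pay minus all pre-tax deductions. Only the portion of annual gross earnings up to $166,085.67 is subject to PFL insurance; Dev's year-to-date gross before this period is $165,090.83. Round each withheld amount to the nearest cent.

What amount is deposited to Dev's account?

Dependent-care account contribution: $58.70
457(b) deferral: $1,292.34 × 0.09 = $116.31
Pre-tax total = $58.70 + $116.31 = $175.01
Taxable wages = $1,292.34 − $175.01 = $1,117.33
Municipal income tax: $1,117.33 × 0.0175 = $19.55
Federal tax withheld: $1,117.33 × 0.16 = $178.77
PFL insurance: only $166,085.67 − $165,090.83 = $994.84 of this check is subject → $994.84 × 0.0125 = $12.44
Social Security (OASDI): $1,292.34 × 0.0425 = $54.92
Medicare tax: $1,292.34 × 0.0125 = $16.15
Total deductions = $58.70 + $116.31 + $19.55 + $178.77 + $12.44 + $54.92 + $16.15 = $456.84
Net pay = $1,292.34 − $456.84 = $835.50

$835.50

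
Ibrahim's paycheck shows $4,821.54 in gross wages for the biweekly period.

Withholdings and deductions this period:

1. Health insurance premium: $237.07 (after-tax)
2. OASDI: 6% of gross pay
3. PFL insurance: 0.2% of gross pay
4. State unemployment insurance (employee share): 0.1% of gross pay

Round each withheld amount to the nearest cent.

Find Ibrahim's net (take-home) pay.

$4,280.72

PFL insurance: $4,821.54 × 0.002 = $9.64
OASDI: $4,821.54 × 0.06 = $289.29
State unemployment insurance (employee share): $4,821.54 × 0.001 = $4.82
Health insurance premium: $237.07
Total deductions = $9.64 + $289.29 + $4.82 + $237.07 = $540.82
Net pay = $4,821.54 − $540.82 = $4,280.72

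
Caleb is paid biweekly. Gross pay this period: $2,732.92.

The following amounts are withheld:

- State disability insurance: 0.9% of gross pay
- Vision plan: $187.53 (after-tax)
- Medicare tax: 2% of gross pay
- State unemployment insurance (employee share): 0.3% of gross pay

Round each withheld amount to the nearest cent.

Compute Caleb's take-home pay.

Medicare tax: $2,732.92 × 0.02 = $54.66
State unemployment insurance (employee share): $2,732.92 × 0.003 = $8.20
State disability insurance: $2,732.92 × 0.009 = $24.60
Vision plan: $187.53
Total deductions = $54.66 + $8.20 + $24.60 + $187.53 = $274.99
Net pay = $2,732.92 − $274.99 = $2,457.93

$2,457.93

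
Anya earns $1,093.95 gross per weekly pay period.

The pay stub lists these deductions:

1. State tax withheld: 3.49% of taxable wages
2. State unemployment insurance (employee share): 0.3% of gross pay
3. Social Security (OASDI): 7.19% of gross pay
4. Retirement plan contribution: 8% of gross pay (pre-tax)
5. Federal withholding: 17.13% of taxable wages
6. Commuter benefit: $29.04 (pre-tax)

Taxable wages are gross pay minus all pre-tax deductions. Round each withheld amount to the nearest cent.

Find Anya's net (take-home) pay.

$693.91

Commuter benefit: $29.04
Retirement plan contribution: $1,093.95 × 0.08 = $87.52
Pre-tax total = $29.04 + $87.52 = $116.56
Taxable wages = $1,093.95 − $116.56 = $977.39
Federal withholding: $977.39 × 0.1713 = $167.43
State tax withheld: $977.39 × 0.0349 = $34.11
State unemployment insurance (employee share): $1,093.95 × 0.003 = $3.28
Social Security (OASDI): $1,093.95 × 0.0719 = $78.66
Total deductions = $29.04 + $87.52 + $167.43 + $34.11 + $3.28 + $78.66 = $400.04
Net pay = $1,093.95 − $400.04 = $693.91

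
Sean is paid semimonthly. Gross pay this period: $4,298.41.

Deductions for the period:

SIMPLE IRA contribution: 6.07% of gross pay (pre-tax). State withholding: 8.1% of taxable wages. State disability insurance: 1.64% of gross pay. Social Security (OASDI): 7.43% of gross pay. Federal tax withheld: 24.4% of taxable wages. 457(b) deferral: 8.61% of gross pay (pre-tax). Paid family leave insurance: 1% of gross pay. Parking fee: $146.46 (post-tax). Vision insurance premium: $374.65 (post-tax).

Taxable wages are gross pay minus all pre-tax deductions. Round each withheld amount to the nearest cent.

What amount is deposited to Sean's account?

$1,521.55

457(b) deferral: $4,298.41 × 0.0861 = $370.09
SIMPLE IRA contribution: $4,298.41 × 0.0607 = $260.91
Pre-tax total = $370.09 + $260.91 = $631.00
Taxable wages = $4,298.41 − $631.00 = $3,667.41
Federal tax withheld: $3,667.41 × 0.244 = $894.85
State withholding: $3,667.41 × 0.081 = $297.06
Paid family leave insurance: $4,298.41 × 0.01 = $42.98
Social Security (OASDI): $4,298.41 × 0.0743 = $319.37
State disability insurance: $4,298.41 × 0.0164 = $70.49
Parking fee: $146.46
Vision insurance premium: $374.65
Total deductions = $370.09 + $260.91 + $894.85 + $297.06 + $42.98 + $319.37 + $70.49 + $146.46 + $374.65 = $2,776.86
Net pay = $4,298.41 − $2,776.86 = $1,521.55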